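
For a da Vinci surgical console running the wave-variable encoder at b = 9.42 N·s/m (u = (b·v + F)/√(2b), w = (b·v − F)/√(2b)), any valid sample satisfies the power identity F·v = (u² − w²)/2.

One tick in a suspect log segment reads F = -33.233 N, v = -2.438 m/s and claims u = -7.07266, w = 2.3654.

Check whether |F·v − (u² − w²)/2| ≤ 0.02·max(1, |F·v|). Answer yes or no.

F·v = (-33.233)×(-2.438) = 81.02205 W.
(u² − w²)/2 = (50.02252 − 5.59512)/2 = 22.21370 W.
|Δ| = 58.80835;  2% of max(1, |F·v|) = 1.62044.

no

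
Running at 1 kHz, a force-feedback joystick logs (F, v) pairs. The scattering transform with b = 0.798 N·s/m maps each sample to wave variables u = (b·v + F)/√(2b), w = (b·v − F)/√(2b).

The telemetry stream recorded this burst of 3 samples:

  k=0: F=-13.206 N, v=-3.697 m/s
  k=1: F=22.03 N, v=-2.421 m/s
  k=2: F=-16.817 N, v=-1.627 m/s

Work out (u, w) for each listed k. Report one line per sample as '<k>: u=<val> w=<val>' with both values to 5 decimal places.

0: u=-12.78860 w=8.11807
1: u=15.90880 w=-18.96732
2: u=-14.33937 w=12.28394

k=0: b·v=0.798×(-3.697)=-2.95021; √(2b)=1.26333; u=(-2.95021+(-13.206))/1.26333=-12.78860, w=(-2.95021−(-13.206))/1.26333=8.11807
k=1: b·v=0.798×(-2.421)=-1.93196; √(2b)=1.26333; u=(-1.93196+22.03)/1.26333=15.90880, w=(-1.93196−22.03)/1.26333=-18.96732
k=2: b·v=0.798×(-1.627)=-1.29835; √(2b)=1.26333; u=(-1.29835+(-16.817))/1.26333=-14.33937, w=(-1.29835−(-16.817))/1.26333=12.28394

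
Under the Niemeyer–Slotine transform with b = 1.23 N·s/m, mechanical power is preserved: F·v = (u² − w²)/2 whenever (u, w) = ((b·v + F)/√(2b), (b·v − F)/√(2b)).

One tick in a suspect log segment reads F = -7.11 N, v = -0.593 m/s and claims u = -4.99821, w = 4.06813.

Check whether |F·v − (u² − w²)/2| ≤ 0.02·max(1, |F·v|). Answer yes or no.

yes

F·v = (-7.11)×(-0.593) = 4.2162 W.
(u² − w²)/2 = (24.9821 − 16.5497)/2 = 4.2162 W.
|Δ| = 0.0000;  2% of max(1, |F·v|) = 0.0843.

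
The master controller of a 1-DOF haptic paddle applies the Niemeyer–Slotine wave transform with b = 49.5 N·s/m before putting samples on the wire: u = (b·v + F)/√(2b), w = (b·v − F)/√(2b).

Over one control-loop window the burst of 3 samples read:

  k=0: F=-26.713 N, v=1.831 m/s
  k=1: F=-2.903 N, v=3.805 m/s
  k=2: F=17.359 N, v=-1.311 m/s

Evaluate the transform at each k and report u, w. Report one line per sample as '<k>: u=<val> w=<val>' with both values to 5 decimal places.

k=0: b·v=49.5×1.831=90.63450; √(2b)=9.94987; u=(90.63450+(-26.713))/9.94987=6.42435, w=(90.63450−(-26.713))/9.94987=11.79387
k=1: b·v=49.5×3.805=188.34750; √(2b)=9.94987; u=(188.34750+(-2.903))/9.94987=18.63787, w=(188.34750−(-2.903))/9.94987=19.22140
k=2: b·v=49.5×(-1.311)=-64.89450; √(2b)=9.94987; u=(-64.89450+17.359)/9.94987=-4.77750, w=(-64.89450−17.359)/9.94987=-8.26679

0: u=6.42435 w=11.79387
1: u=18.63787 w=19.22140
2: u=-4.77750 w=-8.26679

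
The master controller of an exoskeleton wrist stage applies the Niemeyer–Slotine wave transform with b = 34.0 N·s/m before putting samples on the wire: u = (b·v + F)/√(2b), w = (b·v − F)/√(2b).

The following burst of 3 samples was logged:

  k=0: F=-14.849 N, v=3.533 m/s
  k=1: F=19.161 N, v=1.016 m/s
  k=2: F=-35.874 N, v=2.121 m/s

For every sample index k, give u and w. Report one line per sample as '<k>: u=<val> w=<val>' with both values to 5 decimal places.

k=0: b·v=34.0×3.533=120.12200; √(2b)=8.24621; u=(120.12200+(-14.849))/8.24621=12.76623, w=(120.12200−(-14.849))/8.24621=16.36764
k=1: b·v=34.0×1.016=34.54400; √(2b)=8.24621; u=(34.54400+19.161)/8.24621=6.51269, w=(34.54400−19.161)/8.24621=1.86546
k=2: b·v=34.0×2.121=72.11400; √(2b)=8.24621; u=(72.11400+(-35.874))/8.24621=4.39475, w=(72.11400−(-35.874))/8.24621=13.09547

0: u=12.76623 w=16.36764
1: u=6.51269 w=1.86546
2: u=4.39475 w=13.09547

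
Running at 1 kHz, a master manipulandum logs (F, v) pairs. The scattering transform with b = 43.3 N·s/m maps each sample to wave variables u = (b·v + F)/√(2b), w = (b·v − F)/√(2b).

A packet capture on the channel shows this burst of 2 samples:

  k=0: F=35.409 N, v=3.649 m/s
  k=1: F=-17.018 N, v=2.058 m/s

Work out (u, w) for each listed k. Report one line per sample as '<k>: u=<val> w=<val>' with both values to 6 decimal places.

k=0: b·v=43.3×3.649=158.001700; √(2b)=9.305912; u=(158.001700+35.409)/9.305912=20.783637, w=(158.001700−35.409)/9.305912=13.173636
k=1: b·v=43.3×2.058=89.111400; √(2b)=9.305912; u=(89.111400+(-17.018))/9.305912=7.747054, w=(89.111400−(-17.018))/9.305912=11.404513

0: u=20.783637 w=13.173636
1: u=7.747054 w=11.404513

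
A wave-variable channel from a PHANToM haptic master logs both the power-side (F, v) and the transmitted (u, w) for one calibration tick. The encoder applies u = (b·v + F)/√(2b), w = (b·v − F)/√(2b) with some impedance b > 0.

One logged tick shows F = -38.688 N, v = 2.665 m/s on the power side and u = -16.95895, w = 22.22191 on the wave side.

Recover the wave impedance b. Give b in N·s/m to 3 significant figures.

b = 1.95 N·s/m

u + w = 5.2630;  u + w = √(2b)·v, so √(2b) = 5.2630/2.665 = 1.9748.
b = (√(2b))²/2 = 3.9000/2 = 1.9500.
(Check via u − w = 2F/√(2b): u − w = -39.1809, 2F/√(2b) = -39.1808.)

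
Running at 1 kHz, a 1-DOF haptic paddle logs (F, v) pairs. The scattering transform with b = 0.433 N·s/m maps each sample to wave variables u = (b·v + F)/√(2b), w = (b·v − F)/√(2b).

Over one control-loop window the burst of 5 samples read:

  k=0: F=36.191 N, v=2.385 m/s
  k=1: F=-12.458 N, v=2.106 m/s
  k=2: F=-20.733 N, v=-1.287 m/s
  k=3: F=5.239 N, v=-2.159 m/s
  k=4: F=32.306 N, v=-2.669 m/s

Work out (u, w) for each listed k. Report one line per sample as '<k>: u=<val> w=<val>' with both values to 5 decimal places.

k=0: b·v=0.433×2.385=1.03270; √(2b)=0.93059; u=(1.03270+36.191)/0.93059=40.00006, w=(1.03270−36.191)/0.93059=-37.78060
k=1: b·v=0.433×2.106=0.91190; √(2b)=0.93059; u=(0.91190+(-12.458))/0.93059=-12.40728, w=(0.91190−(-12.458))/0.93059=14.36710
k=2: b·v=0.433×(-1.287)=-0.55727; √(2b)=0.93059; u=(-0.55727+(-20.733))/0.93059=-22.87822, w=(-0.55727−(-20.733))/0.93059=21.68055
k=3: b·v=0.433×(-2.159)=-0.93485; √(2b)=0.93059; u=(-0.93485+5.239)/0.93059=4.62518, w=(-0.93485−5.239)/0.93059=-6.63433
k=4: b·v=0.433×(-2.669)=-1.15568; √(2b)=0.93059; u=(-1.15568+32.306)/0.93059=33.47369, w=(-1.15568−32.306)/0.93059=-35.95744

0: u=40.00006 w=-37.78060
1: u=-12.40728 w=14.36710
2: u=-22.87822 w=21.68055
3: u=4.62518 w=-6.63433
4: u=33.47369 w=-35.95744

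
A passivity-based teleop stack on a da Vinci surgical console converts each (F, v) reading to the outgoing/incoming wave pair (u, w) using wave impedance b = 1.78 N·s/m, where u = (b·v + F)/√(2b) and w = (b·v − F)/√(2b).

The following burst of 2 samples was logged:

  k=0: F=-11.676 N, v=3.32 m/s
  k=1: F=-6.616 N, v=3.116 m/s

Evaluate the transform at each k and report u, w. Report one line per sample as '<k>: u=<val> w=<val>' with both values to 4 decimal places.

k=0: b·v=1.78×3.32=5.9096; √(2b)=1.8868; u=(5.9096+(-11.676))/1.8868=-3.0562, w=(5.9096−(-11.676))/1.8868=9.3203
k=1: b·v=1.78×3.116=5.5465; √(2b)=1.8868; u=(5.5465+(-6.616))/1.8868=-0.5668, w=(5.5465−(-6.616))/1.8868=6.4461

0: u=-3.0562 w=9.3203
1: u=-0.5668 w=6.4461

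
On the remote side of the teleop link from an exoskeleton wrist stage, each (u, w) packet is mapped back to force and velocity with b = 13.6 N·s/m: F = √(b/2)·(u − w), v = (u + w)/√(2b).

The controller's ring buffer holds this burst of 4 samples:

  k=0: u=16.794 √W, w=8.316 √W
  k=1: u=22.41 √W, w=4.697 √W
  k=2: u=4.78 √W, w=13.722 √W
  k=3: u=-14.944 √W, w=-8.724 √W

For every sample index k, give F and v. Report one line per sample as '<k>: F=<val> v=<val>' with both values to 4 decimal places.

k=0: u−w=8.4780, u+w=25.1100; √(b/2)=2.6077, √(2b)=5.2154; F=2.6077×8.478=22.1079, v=25.1100/5.2154=4.8146
k=1: u−w=17.7130, u+w=27.1070; √(b/2)=2.6077, √(2b)=5.2154; F=2.6077×17.713=46.1899, v=27.1070/5.2154=5.1975
k=2: u−w=-8.9420, u+w=18.5020; √(b/2)=2.6077, √(2b)=5.2154; F=2.6077×(-8.942)=-23.3179, v=18.5020/5.2154=3.5476
k=3: u−w=-6.2200, u+w=-23.6680; √(b/2)=2.6077, √(2b)=5.2154; F=2.6077×(-6.22)=-16.2198, v=-23.6680/5.2154=-4.5381

0: F=22.1079 v=4.8146
1: F=46.1899 v=5.1975
2: F=-23.3179 v=3.5476
3: F=-16.2198 v=-4.5381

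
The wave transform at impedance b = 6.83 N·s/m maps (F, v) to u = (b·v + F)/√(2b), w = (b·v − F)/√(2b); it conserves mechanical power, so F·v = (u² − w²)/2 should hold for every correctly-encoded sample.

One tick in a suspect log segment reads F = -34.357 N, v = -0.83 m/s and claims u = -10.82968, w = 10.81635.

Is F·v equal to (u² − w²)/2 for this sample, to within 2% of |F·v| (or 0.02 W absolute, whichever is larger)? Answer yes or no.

no

F·v = (-34.357)×(-0.83) = 28.5163 W.
(u² − w²)/2 = (117.2820 − 116.9934)/2 = 0.1443 W.
|Δ| = 28.3720;  2% of max(1, |F·v|) = 0.5703.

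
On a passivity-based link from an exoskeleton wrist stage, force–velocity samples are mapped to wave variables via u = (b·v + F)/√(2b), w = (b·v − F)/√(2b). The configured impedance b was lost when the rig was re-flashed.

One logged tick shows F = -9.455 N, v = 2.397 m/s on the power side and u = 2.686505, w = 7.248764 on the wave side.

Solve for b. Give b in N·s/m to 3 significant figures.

b = 8.59 N·s/m

u + w = 9.935269;  u + w = √(2b)·v, so √(2b) = 9.935269/2.397 = 4.144877.
b = (√(2b))²/2 = 17.180001/2 = 8.590001.
(Check via u − w = 2F/√(2b): u − w = -4.562259, 2F/√(2b) = -4.562259.)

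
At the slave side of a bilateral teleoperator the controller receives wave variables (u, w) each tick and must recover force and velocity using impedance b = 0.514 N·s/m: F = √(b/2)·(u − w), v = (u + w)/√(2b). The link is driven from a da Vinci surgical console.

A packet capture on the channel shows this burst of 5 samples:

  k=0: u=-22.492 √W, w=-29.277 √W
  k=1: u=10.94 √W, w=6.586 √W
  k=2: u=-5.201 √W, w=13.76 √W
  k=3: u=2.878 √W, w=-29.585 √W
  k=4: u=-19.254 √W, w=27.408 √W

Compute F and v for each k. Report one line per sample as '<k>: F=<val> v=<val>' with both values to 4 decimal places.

k=0: u−w=6.7850, u+w=-51.7690; √(b/2)=0.5070, √(2b)=1.0139; F=0.5070×6.785=3.4397, v=-51.7690/1.0139=-51.0591
k=1: u−w=4.3540, u+w=17.5260; √(b/2)=0.5070, √(2b)=1.0139; F=0.5070×4.354=2.2073, v=17.5260/1.0139=17.2857
k=2: u−w=-18.9610, u+w=8.5590; √(b/2)=0.5070, √(2b)=1.0139; F=0.5070×(-18.961)=-9.6123, v=8.5590/1.0139=8.4416
k=3: u−w=32.4630, u+w=-26.7070; √(b/2)=0.5070, √(2b)=1.0139; F=0.5070×32.463=16.4572, v=-26.7070/1.0139=-26.3408
k=4: u−w=-46.6620, u+w=8.1540; √(b/2)=0.5070, √(2b)=1.0139; F=0.5070×(-46.662)=-23.6554, v=8.1540/1.0139=8.0422

0: F=3.4397 v=-51.0591
1: F=2.2073 v=17.2857
2: F=-9.6123 v=8.4416
3: F=16.4572 v=-26.3408
4: F=-23.6554 v=8.0422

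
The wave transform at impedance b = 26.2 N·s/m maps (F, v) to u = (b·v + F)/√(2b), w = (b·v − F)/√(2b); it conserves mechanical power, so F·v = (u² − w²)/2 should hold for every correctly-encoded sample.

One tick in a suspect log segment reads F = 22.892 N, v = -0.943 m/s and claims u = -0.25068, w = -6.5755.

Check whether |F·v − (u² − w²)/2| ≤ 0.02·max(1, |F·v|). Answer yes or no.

yes

F·v = 22.892×(-0.943) = -21.58716 W.
(u² − w²)/2 = (0.06284 − 43.23720)/2 = -21.58718 W.
|Δ| = 0.00002;  2% of max(1, |F·v|) = 0.43174.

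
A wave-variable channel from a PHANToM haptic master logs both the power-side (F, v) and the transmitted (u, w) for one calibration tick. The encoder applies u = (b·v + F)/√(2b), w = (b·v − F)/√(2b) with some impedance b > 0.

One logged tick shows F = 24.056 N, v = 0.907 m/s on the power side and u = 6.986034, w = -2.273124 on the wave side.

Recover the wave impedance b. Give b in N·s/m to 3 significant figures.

u + w = 4.712910;  u + w = √(2b)·v, so √(2b) = 4.712910/0.907 = 5.196152.
b = (√(2b))²/2 = 26.999997/2 = 13.499999.
(Check via u − w = 2F/√(2b): u − w = 9.259158, 2F/√(2b) = 9.259159.)

b = 13.5 N·s/m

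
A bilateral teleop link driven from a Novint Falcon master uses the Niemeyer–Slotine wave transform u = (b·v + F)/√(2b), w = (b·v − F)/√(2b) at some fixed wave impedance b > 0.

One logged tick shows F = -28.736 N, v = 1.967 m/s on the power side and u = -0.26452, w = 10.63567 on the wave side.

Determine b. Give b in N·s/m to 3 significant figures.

b = 13.9 N·s/m

u + w = 10.37115;  u + w = √(2b)·v, so √(2b) = 10.37115/1.967 = 5.27257.
b = (√(2b))²/2 = 27.80002/2 = 13.90001.
(Check via u − w = 2F/√(2b): u − w = -10.90019, 2F/√(2b) = -10.90018.)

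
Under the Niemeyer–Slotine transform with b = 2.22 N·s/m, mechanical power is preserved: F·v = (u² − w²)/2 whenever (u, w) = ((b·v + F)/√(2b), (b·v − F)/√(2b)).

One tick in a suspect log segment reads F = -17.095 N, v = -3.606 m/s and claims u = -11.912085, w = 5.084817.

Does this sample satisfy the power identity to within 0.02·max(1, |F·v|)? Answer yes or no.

F·v = (-17.095)×(-3.606) = 61.644570 W.
(u² − w²)/2 = (141.897769 − 25.855364)/2 = 58.021203 W.
|Δ| = 3.623367;  2% of max(1, |F·v|) = 1.232891.

no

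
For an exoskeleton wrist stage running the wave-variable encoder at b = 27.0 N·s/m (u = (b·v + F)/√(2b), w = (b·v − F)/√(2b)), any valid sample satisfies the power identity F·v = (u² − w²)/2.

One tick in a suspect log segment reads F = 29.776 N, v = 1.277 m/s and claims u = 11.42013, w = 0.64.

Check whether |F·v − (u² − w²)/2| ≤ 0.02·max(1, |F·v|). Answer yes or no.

no

F·v = 29.776×1.277 = 38.02395 W.
(u² − w²)/2 = (130.41937 − 0.40960)/2 = 65.00488 W.
|Δ| = 26.98093;  2% of max(1, |F·v|) = 0.76048.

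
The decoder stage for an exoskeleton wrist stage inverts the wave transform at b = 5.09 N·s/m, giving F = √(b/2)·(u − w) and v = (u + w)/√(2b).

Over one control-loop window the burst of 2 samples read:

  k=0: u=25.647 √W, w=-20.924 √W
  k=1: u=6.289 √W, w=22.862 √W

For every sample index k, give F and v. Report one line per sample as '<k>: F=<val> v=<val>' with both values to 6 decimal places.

k=0: u−w=46.571000, u+w=4.723000; √(b/2)=1.595306, √(2b)=3.190611; F=1.595306×46.571=74.294978, v=4.723000/3.190611=1.480281
k=1: u−w=-16.573000, u+w=29.151000; √(b/2)=1.595306, √(2b)=3.190611; F=1.595306×(-16.573)=-26.439000, v=29.151000/3.190611=9.136494

0: F=74.294978 v=1.480281
1: F=-26.439000 v=9.136494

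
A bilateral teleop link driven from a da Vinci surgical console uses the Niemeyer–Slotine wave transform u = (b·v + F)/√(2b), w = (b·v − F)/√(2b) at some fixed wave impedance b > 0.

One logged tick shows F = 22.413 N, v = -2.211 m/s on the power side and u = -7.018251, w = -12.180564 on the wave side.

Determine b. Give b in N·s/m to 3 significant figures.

u + w = -19.198815;  u + w = √(2b)·v, so √(2b) = -19.198815/(-2.211) = 8.683318.
b = (√(2b))²/2 = 75.400003/2 = 37.700001.
(Check via u − w = 2F/√(2b): u − w = 5.162313, 2F/√(2b) = 5.162313.)

b = 37.7 N·s/m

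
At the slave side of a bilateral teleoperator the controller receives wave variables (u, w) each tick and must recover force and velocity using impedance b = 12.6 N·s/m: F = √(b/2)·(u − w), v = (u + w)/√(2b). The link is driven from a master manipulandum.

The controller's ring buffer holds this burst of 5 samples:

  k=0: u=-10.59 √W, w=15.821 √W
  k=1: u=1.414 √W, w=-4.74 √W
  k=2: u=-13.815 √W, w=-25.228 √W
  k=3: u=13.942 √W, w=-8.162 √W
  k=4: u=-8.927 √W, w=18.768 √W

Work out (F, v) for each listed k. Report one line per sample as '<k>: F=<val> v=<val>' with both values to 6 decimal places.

0: F=-66.291084 v=1.042040
1: F=15.446417 v=-0.662555
2: F=28.646403 v=-7.777552
3: F=55.480600 v=1.151404
4: F=-69.513898 v=1.960374

k=0: u−w=-26.411000, u+w=5.231000; √(b/2)=2.509980, √(2b)=5.019960; F=2.509980×(-26.411)=-66.291084, v=5.231000/5.019960=1.042040
k=1: u−w=6.154000, u+w=-3.326000; √(b/2)=2.509980, √(2b)=5.019960; F=2.509980×6.154=15.446417, v=-3.326000/5.019960=-0.662555
k=2: u−w=11.413000, u+w=-39.043000; √(b/2)=2.509980, √(2b)=5.019960; F=2.509980×11.413=28.646403, v=-39.043000/5.019960=-7.777552
k=3: u−w=22.104000, u+w=5.780000; √(b/2)=2.509980, √(2b)=5.019960; F=2.509980×22.104=55.480600, v=5.780000/5.019960=1.151404
k=4: u−w=-27.695000, u+w=9.841000; √(b/2)=2.509980, √(2b)=5.019960; F=2.509980×(-27.695)=-69.513898, v=9.841000/5.019960=1.960374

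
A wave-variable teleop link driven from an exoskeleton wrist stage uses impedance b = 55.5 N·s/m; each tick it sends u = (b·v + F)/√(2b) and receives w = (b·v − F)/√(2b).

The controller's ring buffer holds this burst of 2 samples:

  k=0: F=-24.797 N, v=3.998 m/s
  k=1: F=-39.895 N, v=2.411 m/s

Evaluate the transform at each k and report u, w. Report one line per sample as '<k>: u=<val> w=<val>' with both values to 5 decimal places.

0: u=18.70714 w=23.41440
1: u=8.91406 w=16.48740

k=0: b·v=55.5×3.998=221.88900; √(2b)=10.53565; u=(221.88900+(-24.797))/10.53565=18.70714, w=(221.88900−(-24.797))/10.53565=23.41440
k=1: b·v=55.5×2.411=133.81050; √(2b)=10.53565; u=(133.81050+(-39.895))/10.53565=8.91406, w=(133.81050−(-39.895))/10.53565=16.48740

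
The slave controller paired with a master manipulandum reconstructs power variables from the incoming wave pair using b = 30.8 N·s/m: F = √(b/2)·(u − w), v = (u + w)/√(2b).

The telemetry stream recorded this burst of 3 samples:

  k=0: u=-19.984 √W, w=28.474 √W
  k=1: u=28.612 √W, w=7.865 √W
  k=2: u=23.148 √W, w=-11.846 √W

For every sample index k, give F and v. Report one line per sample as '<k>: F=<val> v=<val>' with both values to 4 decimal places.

k=0: u−w=-48.4580, u+w=8.4900; √(b/2)=3.9243, √(2b)=7.8486; F=3.9243×(-48.458)=-190.1629, v=8.4900/7.8486=1.0817
k=1: u−w=20.7470, u+w=36.4770; √(b/2)=3.9243, √(2b)=7.8486; F=3.9243×20.747=81.4171, v=36.4770/7.8486=4.6476
k=2: u−w=34.9940, u+w=11.3020; √(b/2)=3.9243, √(2b)=7.8486; F=3.9243×34.994=137.3264, v=11.3020/7.8486=1.4400

0: F=-190.1629 v=1.0817
1: F=81.4171 v=4.6476
2: F=137.3264 v=1.4400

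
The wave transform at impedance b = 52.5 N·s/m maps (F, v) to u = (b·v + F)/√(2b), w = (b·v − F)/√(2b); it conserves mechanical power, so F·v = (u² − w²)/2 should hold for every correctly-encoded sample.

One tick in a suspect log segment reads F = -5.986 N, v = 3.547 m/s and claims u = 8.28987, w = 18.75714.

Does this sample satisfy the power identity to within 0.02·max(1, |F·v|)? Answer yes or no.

F·v = (-5.986)×3.547 = -21.23234 W.
(u² − w²)/2 = (68.72194 − 351.83030)/2 = -141.55418 W.
|Δ| = 120.32184;  2% of max(1, |F·v|) = 0.42465.

no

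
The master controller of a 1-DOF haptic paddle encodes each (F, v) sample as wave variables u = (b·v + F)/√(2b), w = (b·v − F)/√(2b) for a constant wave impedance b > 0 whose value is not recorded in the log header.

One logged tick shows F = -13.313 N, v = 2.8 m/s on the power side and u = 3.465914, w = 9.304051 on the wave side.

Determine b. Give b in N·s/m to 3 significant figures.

b = 10.4 N·s/m

u + w = 12.769965;  u + w = √(2b)·v, so √(2b) = 12.769965/2.8 = 4.560702.
b = (√(2b))²/2 = 20.800001/2 = 10.400000.
(Check via u − w = 2F/√(2b): u − w = -5.838137, 2F/√(2b) = -5.838137.)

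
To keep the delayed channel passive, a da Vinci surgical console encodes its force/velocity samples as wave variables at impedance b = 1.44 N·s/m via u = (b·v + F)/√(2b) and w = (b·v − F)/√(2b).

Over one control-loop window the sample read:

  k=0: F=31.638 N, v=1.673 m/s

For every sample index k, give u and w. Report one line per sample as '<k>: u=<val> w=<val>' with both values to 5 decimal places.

0: u=20.06246 w=-17.22328

k=0: b·v=1.44×1.673=2.40912; √(2b)=1.69706; u=(2.40912+31.638)/1.69706=20.06246, w=(2.40912−31.638)/1.69706=-17.22328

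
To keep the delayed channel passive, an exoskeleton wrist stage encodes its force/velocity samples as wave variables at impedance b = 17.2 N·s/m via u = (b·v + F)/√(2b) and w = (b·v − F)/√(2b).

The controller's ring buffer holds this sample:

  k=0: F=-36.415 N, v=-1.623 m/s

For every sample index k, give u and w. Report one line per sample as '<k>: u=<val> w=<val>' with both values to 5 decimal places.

k=0: b·v=17.2×(-1.623)=-27.91560; √(2b)=5.86515; u=(-27.91560+(-36.415))/5.86515=-10.96828, w=(-27.91560−(-36.415))/5.86515=1.44914

0: u=-10.96828 w=1.44914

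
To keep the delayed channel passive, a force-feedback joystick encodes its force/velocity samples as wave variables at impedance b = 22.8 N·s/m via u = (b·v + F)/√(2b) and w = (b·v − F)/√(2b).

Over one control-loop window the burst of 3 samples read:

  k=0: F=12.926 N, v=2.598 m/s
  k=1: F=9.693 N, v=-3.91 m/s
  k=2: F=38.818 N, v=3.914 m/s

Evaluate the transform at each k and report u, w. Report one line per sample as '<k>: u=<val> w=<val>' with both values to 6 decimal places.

k=0: b·v=22.8×2.598=59.234400; √(2b)=6.752777; u=(59.234400+12.926)/6.752777=10.686033, w=(59.234400−12.926)/6.752777=6.857682
k=1: b·v=22.8×(-3.91)=-89.148000; √(2b)=6.752777; u=(-89.148000+9.693)/6.752777=-11.766270, w=(-89.148000−9.693)/6.752777=-14.637089
k=2: b·v=22.8×3.914=89.239200; √(2b)=6.752777; u=(89.239200+38.818)/6.752777=18.963635, w=(89.239200−38.818)/6.752777=7.466735

0: u=10.686033 w=6.857682
1: u=-11.766270 w=-14.637089
2: u=18.963635 w=7.466735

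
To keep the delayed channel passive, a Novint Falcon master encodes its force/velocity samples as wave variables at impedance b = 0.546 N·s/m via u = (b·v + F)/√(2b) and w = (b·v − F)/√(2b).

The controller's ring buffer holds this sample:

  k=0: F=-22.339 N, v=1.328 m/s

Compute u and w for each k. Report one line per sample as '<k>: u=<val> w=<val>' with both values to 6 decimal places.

0: u=-20.683406 w=22.071150

k=0: b·v=0.546×1.328=0.725088; √(2b)=1.044988; u=(0.725088+(-22.339))/1.044988=-20.683406, w=(0.725088−(-22.339))/1.044988=22.071150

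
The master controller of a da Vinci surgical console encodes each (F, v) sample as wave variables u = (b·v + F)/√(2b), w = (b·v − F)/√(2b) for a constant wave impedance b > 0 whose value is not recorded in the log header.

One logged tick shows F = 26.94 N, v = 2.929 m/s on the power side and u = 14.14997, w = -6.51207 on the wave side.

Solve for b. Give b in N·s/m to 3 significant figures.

b = 3.4 N·s/m

u + w = 7.63790;  u + w = √(2b)·v, so √(2b) = 7.63790/2.929 = 2.60768.
b = (√(2b))²/2 = 6.80000/2 = 3.40000.
(Check via u − w = 2F/√(2b): u − w = 20.66204, 2F/√(2b) = 20.66203.)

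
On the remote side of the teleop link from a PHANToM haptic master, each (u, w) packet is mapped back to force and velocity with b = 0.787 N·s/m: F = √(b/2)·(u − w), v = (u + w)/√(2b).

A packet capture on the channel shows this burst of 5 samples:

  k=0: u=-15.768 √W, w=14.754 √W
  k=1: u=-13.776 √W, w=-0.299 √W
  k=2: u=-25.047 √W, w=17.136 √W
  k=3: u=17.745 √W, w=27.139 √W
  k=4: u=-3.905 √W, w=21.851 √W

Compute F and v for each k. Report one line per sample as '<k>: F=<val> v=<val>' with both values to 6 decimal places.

k=0: u−w=-30.522000, u+w=-1.014000; √(b/2)=0.627296, √(2b)=1.254592; F=0.627296×(-30.522)=-19.146322, v=-1.014000/1.254592=-0.808231
k=1: u−w=-13.477000, u+w=-14.075000; √(b/2)=0.627296, √(2b)=1.254592; F=0.627296×(-13.477)=-8.454065, v=-14.075000/1.254592=-11.218791
k=2: u−w=-42.183000, u+w=-7.911000; √(b/2)=0.627296, √(2b)=1.254592; F=0.627296×(-42.183)=-26.461218, v=-7.911000/1.254592=-6.305638
k=3: u−w=-9.394000, u+w=44.884000; √(b/2)=0.627296, √(2b)=1.254592; F=0.627296×(-9.394)=-5.892817, v=44.884000/1.254592=35.775786
k=4: u−w=-25.756000, u+w=17.946000; √(b/2)=0.627296, √(2b)=1.254592; F=0.627296×(-25.756)=-16.156630, v=17.946000/1.254592=14.304257

0: F=-19.146322 v=-0.808231
1: F=-8.454065 v=-11.218791
2: F=-26.461218 v=-6.305638
3: F=-5.892817 v=35.775786
4: F=-16.156630 v=14.304257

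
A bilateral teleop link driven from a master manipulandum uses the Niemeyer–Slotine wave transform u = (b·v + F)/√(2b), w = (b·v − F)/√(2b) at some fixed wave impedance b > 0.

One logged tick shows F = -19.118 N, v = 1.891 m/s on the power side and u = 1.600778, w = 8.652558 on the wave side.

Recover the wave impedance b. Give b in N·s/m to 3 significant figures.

u + w = 10.253336;  u + w = √(2b)·v, so √(2b) = 10.253336/1.891 = 5.422177.
b = (√(2b))²/2 = 29.399999/2 = 14.700000.
(Check via u − w = 2F/√(2b): u − w = -7.051780, 2F/√(2b) = -7.051781.)

b = 14.7 N·s/m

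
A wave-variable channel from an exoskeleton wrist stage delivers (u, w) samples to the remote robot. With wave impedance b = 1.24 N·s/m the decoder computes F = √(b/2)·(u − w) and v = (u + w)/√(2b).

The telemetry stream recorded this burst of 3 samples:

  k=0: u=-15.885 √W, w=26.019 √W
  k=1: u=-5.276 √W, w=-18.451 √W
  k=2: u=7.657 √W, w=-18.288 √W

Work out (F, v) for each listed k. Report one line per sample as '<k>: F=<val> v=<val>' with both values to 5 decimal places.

k=0: u−w=-41.90400, u+w=10.13400; √(b/2)=0.78740, √(2b)=1.57480; F=0.78740×(-41.904)=-32.99524, v=10.13400/1.57480=6.43510
k=1: u−w=13.17500, u+w=-23.72700; √(b/2)=0.78740, √(2b)=1.57480; F=0.78740×13.175=10.37401, v=-23.72700/1.57480=-15.06666
k=2: u−w=25.94500, u+w=-10.63100; √(b/2)=0.78740, √(2b)=1.57480; F=0.78740×25.945=20.42911, v=-10.63100/1.57480=-6.75069

0: F=-32.99524 v=6.43510
1: F=10.37401 v=-15.06666
2: F=20.42911 v=-6.75069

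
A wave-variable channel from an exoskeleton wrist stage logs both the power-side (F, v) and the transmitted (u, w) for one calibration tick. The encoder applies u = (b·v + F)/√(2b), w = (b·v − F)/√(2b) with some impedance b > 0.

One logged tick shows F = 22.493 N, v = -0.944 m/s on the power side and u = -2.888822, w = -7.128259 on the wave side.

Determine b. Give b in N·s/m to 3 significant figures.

b = 56.3 N·s/m

u + w = -10.017081;  u + w = √(2b)·v, so √(2b) = -10.017081/(-0.944) = 10.611315.
b = (√(2b))²/2 = 112.599998/2 = 56.299999.
(Check via u − w = 2F/√(2b): u − w = 4.239437, 2F/√(2b) = 4.239437.)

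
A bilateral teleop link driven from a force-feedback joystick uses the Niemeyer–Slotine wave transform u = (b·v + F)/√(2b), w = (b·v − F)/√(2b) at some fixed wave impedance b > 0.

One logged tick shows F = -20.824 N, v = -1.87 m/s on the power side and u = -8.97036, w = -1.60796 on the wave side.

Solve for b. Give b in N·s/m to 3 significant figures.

u + w = -10.57832;  u + w = √(2b)·v, so √(2b) = -10.57832/(-1.87) = 5.65686.
b = (√(2b))²/2 = 32.00002/2 = 16.00001.
(Check via u − w = 2F/√(2b): u − w = -7.36240, 2F/√(2b) = -7.36239.)

b = 16 N·s/m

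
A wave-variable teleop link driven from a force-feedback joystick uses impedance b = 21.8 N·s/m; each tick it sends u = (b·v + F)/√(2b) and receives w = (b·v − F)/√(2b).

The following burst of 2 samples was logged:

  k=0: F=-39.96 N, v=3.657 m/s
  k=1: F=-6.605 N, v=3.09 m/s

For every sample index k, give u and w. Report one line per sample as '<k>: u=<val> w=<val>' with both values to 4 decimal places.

0: u=6.0219 w=18.1254
1: u=9.2014 w=11.2020

k=0: b·v=21.8×3.657=79.7226; √(2b)=6.6030; u=(79.7226+(-39.96))/6.6030=6.0219, w=(79.7226−(-39.96))/6.6030=18.1254
k=1: b·v=21.8×3.09=67.3620; √(2b)=6.6030; u=(67.3620+(-6.605))/6.6030=9.2014, w=(67.3620−(-6.605))/6.6030=11.2020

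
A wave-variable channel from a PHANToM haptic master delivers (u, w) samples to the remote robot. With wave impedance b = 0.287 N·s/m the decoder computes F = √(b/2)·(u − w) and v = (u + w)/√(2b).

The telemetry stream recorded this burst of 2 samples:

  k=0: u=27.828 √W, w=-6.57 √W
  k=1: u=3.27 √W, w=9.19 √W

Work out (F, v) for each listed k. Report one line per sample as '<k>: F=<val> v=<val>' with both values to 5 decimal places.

0: F=13.03044 v=28.05863
1: F=-2.24258 v=16.44607

k=0: u−w=34.39800, u+w=21.25800; √(b/2)=0.37881, √(2b)=0.75763; F=0.37881×34.398=13.03044, v=21.25800/0.75763=28.05863
k=1: u−w=-5.92000, u+w=12.46000; √(b/2)=0.37881, √(2b)=0.75763; F=0.37881×(-5.92)=-2.24258, v=12.46000/0.75763=16.44607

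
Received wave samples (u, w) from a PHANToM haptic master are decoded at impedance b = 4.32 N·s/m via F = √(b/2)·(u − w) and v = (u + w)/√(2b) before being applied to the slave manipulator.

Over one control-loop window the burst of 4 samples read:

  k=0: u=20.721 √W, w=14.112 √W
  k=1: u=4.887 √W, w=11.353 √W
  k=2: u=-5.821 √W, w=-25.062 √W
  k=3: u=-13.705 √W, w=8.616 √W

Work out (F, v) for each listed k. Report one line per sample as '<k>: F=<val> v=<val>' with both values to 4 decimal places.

k=0: u−w=6.6090, u+w=34.8330; √(b/2)=1.4697, √(2b)=2.9394; F=1.4697×6.609=9.7132, v=34.8330/2.9394=11.8504
k=1: u−w=-6.4660, u+w=16.2400; √(b/2)=1.4697, √(2b)=2.9394; F=1.4697×(-6.466)=-9.5030, v=16.2400/2.9394=5.5250
k=2: u−w=19.2410, u+w=-30.8830; √(b/2)=1.4697, √(2b)=2.9394; F=1.4697×19.241=28.2784, v=-30.8830/2.9394=-10.5066
k=3: u−w=-22.3210, u+w=-5.0890; √(b/2)=1.4697, √(2b)=2.9394; F=1.4697×(-22.321)=-32.8050, v=-5.0890/2.9394=-1.7313

0: F=9.7132 v=11.8504
1: F=-9.5030 v=5.5250
2: F=28.2784 v=-10.5066
3: F=-32.8050 v=-1.7313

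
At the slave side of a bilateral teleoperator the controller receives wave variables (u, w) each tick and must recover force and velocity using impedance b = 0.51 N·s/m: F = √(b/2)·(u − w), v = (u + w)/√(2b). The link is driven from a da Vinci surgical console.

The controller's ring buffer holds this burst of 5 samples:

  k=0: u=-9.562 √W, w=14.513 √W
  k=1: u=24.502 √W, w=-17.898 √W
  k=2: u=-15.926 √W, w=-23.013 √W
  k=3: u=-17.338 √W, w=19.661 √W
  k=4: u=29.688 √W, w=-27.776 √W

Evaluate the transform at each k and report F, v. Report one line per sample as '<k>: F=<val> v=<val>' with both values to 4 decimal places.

0: F=-12.1573 v=4.9022
1: F=21.4110 v=6.5389
2: F=3.5788 v=-38.5554
3: F=-18.6836 v=2.3001
4: F=29.0179 v=1.8932

k=0: u−w=-24.0750, u+w=4.9510; √(b/2)=0.5050, √(2b)=1.0100; F=0.5050×(-24.075)=-12.1573, v=4.9510/1.0100=4.9022
k=1: u−w=42.4000, u+w=6.6040; √(b/2)=0.5050, √(2b)=1.0100; F=0.5050×42.4=21.4110, v=6.6040/1.0100=6.5389
k=2: u−w=7.0870, u+w=-38.9390; √(b/2)=0.5050, √(2b)=1.0100; F=0.5050×7.087=3.5788, v=-38.9390/1.0100=-38.5554
k=3: u−w=-36.9990, u+w=2.3230; √(b/2)=0.5050, √(2b)=1.0100; F=0.5050×(-36.999)=-18.6836, v=2.3230/1.0100=2.3001
k=4: u−w=57.4640, u+w=1.9120; √(b/2)=0.5050, √(2b)=1.0100; F=0.5050×57.464=29.0179, v=1.9120/1.0100=1.8932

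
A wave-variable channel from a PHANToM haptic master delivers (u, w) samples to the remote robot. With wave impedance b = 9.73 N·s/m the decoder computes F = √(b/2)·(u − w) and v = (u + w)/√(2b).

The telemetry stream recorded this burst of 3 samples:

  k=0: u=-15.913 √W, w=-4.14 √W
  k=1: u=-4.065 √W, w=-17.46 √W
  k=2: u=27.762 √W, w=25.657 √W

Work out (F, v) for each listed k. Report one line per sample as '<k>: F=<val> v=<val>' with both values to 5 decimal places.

k=0: u−w=-11.77300, u+w=-20.05300; √(b/2)=2.20567, √(2b)=4.41135; F=2.20567×(-11.773)=-25.96741, v=-20.05300/4.41135=-4.54577
k=1: u−w=13.39500, u+w=-21.52500; √(b/2)=2.20567, √(2b)=4.41135; F=2.20567×13.395=29.54501, v=-21.52500/4.41135=-4.87946
k=2: u−w=2.10500, u+w=53.41900; √(b/2)=2.20567, √(2b)=4.41135; F=2.20567×2.105=4.64294, v=53.41900/4.41135=12.10945

0: F=-25.96741 v=-4.54577
1: F=29.54501 v=-4.87946
2: F=4.64294 v=12.10945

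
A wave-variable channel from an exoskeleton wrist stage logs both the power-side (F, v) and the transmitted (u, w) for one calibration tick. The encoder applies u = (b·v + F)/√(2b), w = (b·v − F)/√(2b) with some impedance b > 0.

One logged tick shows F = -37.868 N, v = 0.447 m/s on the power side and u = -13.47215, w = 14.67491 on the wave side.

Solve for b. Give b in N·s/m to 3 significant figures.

b = 3.62 N·s/m

u + w = 1.2028;  u + w = √(2b)·v, so √(2b) = 1.2028/0.447 = 2.6907.
b = (√(2b))²/2 = 7.2401/2 = 3.6200.
(Check via u − w = 2F/√(2b): u − w = -28.1471, 2F/√(2b) = -28.1469.)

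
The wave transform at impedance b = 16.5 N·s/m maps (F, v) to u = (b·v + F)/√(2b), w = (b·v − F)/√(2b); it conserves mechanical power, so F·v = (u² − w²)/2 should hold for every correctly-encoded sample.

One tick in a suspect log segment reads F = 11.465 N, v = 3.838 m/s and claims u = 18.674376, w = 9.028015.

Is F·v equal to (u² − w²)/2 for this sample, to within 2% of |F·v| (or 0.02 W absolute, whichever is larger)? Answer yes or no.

no

F·v = 11.465×3.838 = 44.002670 W.
(u² − w²)/2 = (348.732319 − 81.505055)/2 = 133.613632 W.
|Δ| = 89.610962;  2% of max(1, |F·v|) = 0.880053.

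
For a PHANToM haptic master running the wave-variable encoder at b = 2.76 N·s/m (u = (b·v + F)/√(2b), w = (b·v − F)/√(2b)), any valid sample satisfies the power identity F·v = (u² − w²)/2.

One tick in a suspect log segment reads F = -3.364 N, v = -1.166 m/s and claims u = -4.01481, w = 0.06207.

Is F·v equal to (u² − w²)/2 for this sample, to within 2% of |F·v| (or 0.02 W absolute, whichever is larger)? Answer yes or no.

F·v = (-3.364)×(-1.166) = 3.92242 W.
(u² − w²)/2 = (16.11870 − 0.00385)/2 = 8.05742 W.
|Δ| = 4.13500;  2% of max(1, |F·v|) = 0.07845.

no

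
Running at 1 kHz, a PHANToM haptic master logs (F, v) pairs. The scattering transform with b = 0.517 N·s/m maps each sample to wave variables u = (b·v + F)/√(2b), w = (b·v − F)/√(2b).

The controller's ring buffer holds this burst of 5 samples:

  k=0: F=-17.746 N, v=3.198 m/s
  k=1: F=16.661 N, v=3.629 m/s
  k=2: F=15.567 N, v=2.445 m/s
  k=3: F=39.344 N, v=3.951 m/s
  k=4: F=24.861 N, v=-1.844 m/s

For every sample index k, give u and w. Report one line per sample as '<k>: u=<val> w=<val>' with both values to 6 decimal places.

k=0: b·v=0.517×3.198=1.653366; √(2b)=1.016858; u=(1.653366+(-17.746))/1.016858=-15.825843, w=(1.653366−(-17.746))/1.016858=19.077755
k=1: b·v=0.517×3.629=1.876193; √(2b)=1.016858; u=(1.876193+16.661)/1.016858=18.229875, w=(1.876193−16.661)/1.016858=-14.539698
k=2: b·v=0.517×2.445=1.264065; √(2b)=1.016858; u=(1.264065+15.567)/1.016858=16.552032, w=(1.264065−15.567)/1.016858=-14.065815
k=3: b·v=0.517×3.951=2.042667; √(2b)=1.016858; u=(2.042667+39.344)/1.016858=40.700541, w=(2.042667−39.344)/1.016858=-36.682936
k=4: b·v=0.517×(-1.844)=-0.953348; √(2b)=1.016858; u=(-0.953348+24.861)/1.016858=23.511301, w=(-0.953348−24.861)/1.016858=-25.386387

0: u=-15.825843 w=19.077755
1: u=18.229875 w=-14.539698
2: u=16.552032 w=-14.065815
3: u=40.700541 w=-36.682936
4: u=23.511301 w=-25.386387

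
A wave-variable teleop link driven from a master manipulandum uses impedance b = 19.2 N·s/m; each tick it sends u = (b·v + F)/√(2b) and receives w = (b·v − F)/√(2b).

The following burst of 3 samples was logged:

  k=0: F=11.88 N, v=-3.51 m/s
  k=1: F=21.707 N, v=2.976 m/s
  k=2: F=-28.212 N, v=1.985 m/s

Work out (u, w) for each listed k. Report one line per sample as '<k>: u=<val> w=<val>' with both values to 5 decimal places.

k=0: b·v=19.2×(-3.51)=-67.39200; √(2b)=6.19677; u=(-67.39200+11.88)/6.19677=-8.95821, w=(-67.39200−11.88)/6.19677=-12.79246
k=1: b·v=19.2×2.976=57.13920; √(2b)=6.19677; u=(57.13920+21.707)/6.19677=12.72375, w=(57.13920−21.707)/6.19677=5.71785
k=2: b·v=19.2×1.985=38.11200; √(2b)=6.19677; u=(38.11200+(-28.212))/6.19677=1.59761, w=(38.11200−(-28.212))/6.19677=10.70299

0: u=-8.95821 w=-12.79246
1: u=12.72375 w=5.71785
2: u=1.59761 w=10.70299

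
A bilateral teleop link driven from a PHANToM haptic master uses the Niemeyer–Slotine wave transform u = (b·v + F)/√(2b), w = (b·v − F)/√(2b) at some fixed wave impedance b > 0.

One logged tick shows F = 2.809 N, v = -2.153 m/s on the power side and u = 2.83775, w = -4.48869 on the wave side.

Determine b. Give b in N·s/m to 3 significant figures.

u + w = -1.6509;  u + w = √(2b)·v, so √(2b) = -1.6509/(-2.153) = 0.7668.
b = (√(2b))²/2 = 0.5880/2 = 0.2940.
(Check via u − w = 2F/√(2b): u − w = 7.3264, 2F/√(2b) = 7.3265.)

b = 0.294 N·s/m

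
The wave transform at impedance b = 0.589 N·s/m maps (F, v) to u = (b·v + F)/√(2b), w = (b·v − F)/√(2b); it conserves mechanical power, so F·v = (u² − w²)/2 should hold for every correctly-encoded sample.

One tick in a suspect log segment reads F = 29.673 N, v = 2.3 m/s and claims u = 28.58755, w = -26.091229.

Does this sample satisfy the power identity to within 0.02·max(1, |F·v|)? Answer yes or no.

yes

F·v = 29.673×2.3 = 68.247900 W.
(u² − w²)/2 = (817.248015 − 680.752231)/2 = 68.247892 W.
|Δ| = 0.000008;  2% of max(1, |F·v|) = 1.364958.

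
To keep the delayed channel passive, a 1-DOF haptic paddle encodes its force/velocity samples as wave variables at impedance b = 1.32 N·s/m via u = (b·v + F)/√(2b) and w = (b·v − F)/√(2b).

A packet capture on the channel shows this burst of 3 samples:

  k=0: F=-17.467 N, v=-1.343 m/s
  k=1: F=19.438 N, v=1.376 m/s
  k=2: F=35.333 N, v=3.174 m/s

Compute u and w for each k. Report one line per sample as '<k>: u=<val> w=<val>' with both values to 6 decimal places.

k=0: b·v=1.32×(-1.343)=-1.772760; √(2b)=1.624808; u=(-1.772760+(-17.467))/1.624808=-11.841254, w=(-1.772760−(-17.467))/1.624808=9.659137
k=1: b·v=1.32×1.376=1.816320; √(2b)=1.624808; u=(1.816320+19.438)/1.624808=13.081130, w=(1.816320−19.438)/1.624808=-10.845394
k=2: b·v=1.32×3.174=4.189680; √(2b)=1.624808; u=(4.189680+35.333)/1.624808=24.324528, w=(4.189680−35.333)/1.624808=-19.167388

0: u=-11.841254 w=9.659137
1: u=13.081130 w=-10.845394
2: u=24.324528 w=-19.167388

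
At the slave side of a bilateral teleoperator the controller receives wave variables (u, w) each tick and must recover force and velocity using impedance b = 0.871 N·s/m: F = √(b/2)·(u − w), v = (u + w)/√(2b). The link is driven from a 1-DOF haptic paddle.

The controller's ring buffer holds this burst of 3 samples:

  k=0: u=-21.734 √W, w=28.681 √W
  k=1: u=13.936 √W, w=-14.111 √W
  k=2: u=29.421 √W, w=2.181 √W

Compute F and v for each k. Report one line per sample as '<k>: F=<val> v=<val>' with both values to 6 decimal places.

0: F=-33.270080 v=5.263483
1: F=18.508895 v=-0.132591
2: F=17.976336 v=23.943658

k=0: u−w=-50.415000, u+w=6.947000; √(b/2)=0.659924, √(2b)=1.319848; F=0.659924×(-50.415)=-33.270080, v=6.947000/1.319848=5.263483
k=1: u−w=28.047000, u+w=-0.175000; √(b/2)=0.659924, √(2b)=1.319848; F=0.659924×28.047=18.508895, v=-0.175000/1.319848=-0.132591
k=2: u−w=27.240000, u+w=31.602000; √(b/2)=0.659924, √(2b)=1.319848; F=0.659924×27.24=17.976336, v=31.602000/1.319848=23.943658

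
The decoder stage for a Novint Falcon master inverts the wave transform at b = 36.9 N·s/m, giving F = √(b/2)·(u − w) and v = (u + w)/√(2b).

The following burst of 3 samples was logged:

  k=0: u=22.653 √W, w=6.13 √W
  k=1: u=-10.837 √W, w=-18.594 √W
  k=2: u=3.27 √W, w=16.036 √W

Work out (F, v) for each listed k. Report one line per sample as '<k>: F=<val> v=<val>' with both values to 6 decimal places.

k=0: u−w=16.523000, u+w=28.783000; √(b/2)=4.295346, √(2b)=8.590693; F=4.295346×16.523=70.972007, v=28.783000/8.590693=3.350487
k=1: u−w=7.757000, u+w=-29.431000; √(b/2)=4.295346, √(2b)=8.590693; F=4.295346×7.757=33.319001, v=-29.431000/8.590693=-3.425917
k=2: u−w=-12.766000, u+w=19.306000; √(b/2)=4.295346, √(2b)=8.590693; F=4.295346×(-12.766)=-54.834391, v=19.306000/8.590693=2.247316

0: F=70.972007 v=3.350487
1: F=33.319001 v=-3.425917
2: F=-54.834391 v=2.247316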